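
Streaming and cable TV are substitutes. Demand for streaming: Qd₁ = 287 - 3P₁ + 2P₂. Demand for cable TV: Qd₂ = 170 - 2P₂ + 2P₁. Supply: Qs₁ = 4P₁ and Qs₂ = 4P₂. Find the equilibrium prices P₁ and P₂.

P₁ = 1031/19, P₂ = 882/19

Market 1: 287 - 3P₁ + 2P₂ = 4P₁ → 7P₁ - 2P₂ = 287.
Market 2: 6P₂ - 2P₁ = 170.
Eliminating P₂: 6×(1) + 2×(2) gives 38P₁ = 2062, so P₁ = 1031/19.
Back-substitute into (2): P₂ = (170 + 2×1031/19) / 6 = 882/19.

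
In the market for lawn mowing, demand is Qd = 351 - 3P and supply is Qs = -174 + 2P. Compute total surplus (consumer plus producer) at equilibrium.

Equilibrium: 351 - 3P = -174 + 2P gives P* = 105, Q* = 36.
Demand choke price: P = 117; supply starts at P = 87.
CS = ½(117 − 105)(36) = 216; PS = ½(105 − 87)(36) = 324.

Total surplus = 540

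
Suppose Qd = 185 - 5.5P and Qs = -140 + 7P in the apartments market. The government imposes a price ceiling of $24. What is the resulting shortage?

Equilibrium price would be P* = 26, so the ceiling at 24 binds.
At P = 24: Qd = 185 − 5.5(24) = 53, Qs = -140 + 7(24) = 28.
Shortage = 53 − 28 = 25.

Shortage = 25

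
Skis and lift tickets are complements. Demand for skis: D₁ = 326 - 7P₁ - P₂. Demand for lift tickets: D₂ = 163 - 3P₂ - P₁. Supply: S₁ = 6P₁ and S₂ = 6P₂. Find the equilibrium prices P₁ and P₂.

P₁ = 2771/116, P₂ = 1793/116

Market 1: 326 - 7P₁ - P₂ = 6P₁ → 13P₁ + P₂ = 326.
Market 2: 9P₂ + P₁ = 163.
Eliminating P₂: 9×(1) − 1×(2) gives 116P₁ = 2771, so P₁ = 2771/116.
Back-substitute into (2): P₂ = (163 − 1×2771/116) / 9 = 1793/116.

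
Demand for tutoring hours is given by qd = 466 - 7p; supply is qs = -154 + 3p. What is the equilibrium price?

p* = 62

Set qd = qs: 466 - 7p = -154 + 3p.
620 = 10p, so p* = 62.
q* = 466 − 7(62) = 32.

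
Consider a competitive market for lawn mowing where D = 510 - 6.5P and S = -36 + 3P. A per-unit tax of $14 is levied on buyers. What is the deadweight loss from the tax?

Deadweight loss = 3822/19

Pre-tax equilibrium: P* = 1092/19, Q* = 2592/19.
Tax on buyers shifts demand to D = 510 − 6.5(P + 14) = 419 - 6.5P.
419 - 6.5P = -36 + 3P gives seller price Ps = 910/19; buyers pay Pb = 910/19 + 14 = 1176/19.
New quantity: Q = 510 − 6.5(1176/19) = 2046/19.
DWL = ½ × 14 × (2592/19 − 2046/19) = 3822/19.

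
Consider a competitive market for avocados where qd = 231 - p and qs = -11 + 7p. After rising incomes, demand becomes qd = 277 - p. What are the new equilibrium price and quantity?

p' = 36, q' = 241

Original equilibrium: p* = 30.25, q* = 200.75.
New equilibrium: 277 - p = -11 + 7p, so 288 = 8p and p' = 36; q' = 277 − 1(36) = 241.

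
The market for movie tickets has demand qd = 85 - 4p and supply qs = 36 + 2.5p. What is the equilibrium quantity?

q* = 713/13

Set qd = qs: 85 - 4p = 36 + 2.5p.
49 = 6.5p, so p* = 98/13.
q* = 85 − 4(98/13) = 713/13.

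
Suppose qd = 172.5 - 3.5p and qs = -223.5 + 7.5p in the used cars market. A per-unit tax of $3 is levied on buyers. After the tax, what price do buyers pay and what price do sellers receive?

Buyers pay 837/22, sellers receive 771/22

Pre-tax equilibrium: p* = 36, q* = 46.5.
Tax on buyers shifts demand to qd = 172.5 − 3.5(p + 3) = 162 - 3.5p.
162 - 3.5p = -223.5 + 7.5p gives seller price ps = 771/22; buyers pay pb = 771/22 + 3 = 837/22.
New quantity: q = 172.5 − 3.5(837/22) = 1731/44.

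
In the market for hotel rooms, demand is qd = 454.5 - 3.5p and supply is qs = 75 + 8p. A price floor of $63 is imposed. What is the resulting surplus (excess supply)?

Equilibrium price would be p* = 33, so the floor at 63 binds.
At p = 63: qd = 234, qs = 579.
Surplus = 579 − 234 = 345.

Surplus = 345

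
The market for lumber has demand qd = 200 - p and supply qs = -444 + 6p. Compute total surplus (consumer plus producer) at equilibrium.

Total surplus = 6804

Equilibrium: 200 - p = -444 + 6p gives p* = 92, q* = 108.
Demand choke price: p = 200; supply starts at p = 74.
CS = ½(200 − 92)(108) = 5832; PS = ½(92 − 74)(108) = 972.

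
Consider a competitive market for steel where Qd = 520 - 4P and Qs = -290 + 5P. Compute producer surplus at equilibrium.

Producer surplus = 2560

Equilibrium: 520 - 4P = -290 + 5P gives P* = 90, Q* = 160.
Supply starts at P = 58 (where Qs = 0).
PS = ½(90 − 58)(160) = 2560.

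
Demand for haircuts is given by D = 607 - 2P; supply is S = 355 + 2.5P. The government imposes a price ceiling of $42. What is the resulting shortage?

Shortage = 63

Equilibrium price would be P* = 56, so the ceiling at 42 binds.
At P = 42: D = 607 − 2(42) = 523, S = 355 + 2.5(42) = 460.
Shortage = 523 − 460 = 63.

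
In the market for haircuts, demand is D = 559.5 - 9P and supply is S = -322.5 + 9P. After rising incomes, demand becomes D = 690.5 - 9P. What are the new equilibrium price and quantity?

P' = 1013/18, Q' = 184

Original equilibrium: P* = 49, Q* = 118.5.
New equilibrium: 690.5 - 9P = -322.5 + 9P, so 1013 = 18P and P' = 1013/18; Q' = 690.5 − 9(1013/18) = 184.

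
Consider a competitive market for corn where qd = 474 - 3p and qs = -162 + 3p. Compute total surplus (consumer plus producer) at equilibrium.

Equilibrium: 474 - 3p = -162 + 3p gives p* = 106, q* = 156.
Demand choke price: p = 158; supply starts at p = 54.
CS = ½(158 − 106)(156) = 4056; PS = ½(106 − 54)(156) = 4056.

Total surplus = 8112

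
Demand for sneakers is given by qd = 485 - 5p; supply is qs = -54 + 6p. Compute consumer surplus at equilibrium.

Equilibrium: 485 - 5p = -54 + 6p gives p* = 49, q* = 240.
Demand choke price (qd = 0): p = 97.
CS = ½(97 − 49)(240) = 5760.

Consumer surplus = 5760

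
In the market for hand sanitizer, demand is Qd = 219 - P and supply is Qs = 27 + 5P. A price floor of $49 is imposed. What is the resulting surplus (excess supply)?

Equilibrium price would be P* = 32, so the floor at 49 binds.
At P = 49: Qd = 170, Qs = 272.
Surplus = 272 − 170 = 102.

Surplus = 102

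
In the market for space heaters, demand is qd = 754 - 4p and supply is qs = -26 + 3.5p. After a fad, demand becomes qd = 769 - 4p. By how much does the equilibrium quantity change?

Original equilibrium: p* = 104, q* = 338.
New equilibrium: 769 - 4p = -26 + 3.5p, so 795 = 7.5p and p' = 106; q' = 769 − 4(106) = 345.
Change in quantity: 345 − 338 = 7.

Δq = 7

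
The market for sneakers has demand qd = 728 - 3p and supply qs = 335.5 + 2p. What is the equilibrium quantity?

Set qd = qs: 728 - 3p = 335.5 + 2p.
392.5 = 5p, so p* = 78.5.
q* = 728 − 3(78.5) = 492.5.

q* = 492.5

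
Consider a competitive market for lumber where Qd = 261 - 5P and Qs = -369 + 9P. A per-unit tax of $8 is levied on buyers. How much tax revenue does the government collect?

Pre-tax equilibrium: P* = 45, Q* = 36.
Tax on buyers shifts demand to Qd = 261 − 5(P + 8) = 221 - 5P.
221 - 5P = -369 + 9P gives seller price Ps = 295/7; buyers pay Pb = 295/7 + 8 = 351/7.
New quantity: Q = 261 − 5(351/7) = 72/7.
Revenue = 8 × 72/7 = 576/7.

Tax revenue = 576/7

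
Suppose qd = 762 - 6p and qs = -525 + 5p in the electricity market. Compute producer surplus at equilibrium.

Producer surplus = 360

Equilibrium: 762 - 6p = -525 + 5p gives p* = 117, q* = 60.
Supply starts at p = 105 (where qs = 0).
PS = ½(117 − 105)(60) = 360.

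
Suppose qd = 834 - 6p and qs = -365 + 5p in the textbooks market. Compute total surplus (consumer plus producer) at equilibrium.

Equilibrium: 834 - 6p = -365 + 5p gives p* = 109, q* = 180.
Demand choke price: p = 139; supply starts at p = 73.
CS = ½(139 − 109)(180) = 2700; PS = ½(109 − 73)(180) = 3240.

Total surplus = 5940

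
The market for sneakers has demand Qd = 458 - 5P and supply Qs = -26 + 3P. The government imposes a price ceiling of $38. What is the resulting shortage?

Equilibrium price would be P* = 60.5, so the ceiling at 38 binds.
At P = 38: Qd = 458 − 5(38) = 268, Qs = -26 + 3(38) = 88.
Shortage = 268 − 88 = 180.

Shortage = 180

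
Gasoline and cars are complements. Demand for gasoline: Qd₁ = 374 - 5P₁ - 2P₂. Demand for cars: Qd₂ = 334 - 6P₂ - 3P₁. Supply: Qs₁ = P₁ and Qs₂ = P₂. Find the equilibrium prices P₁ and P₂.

Market 1: 374 - 5P₁ - 2P₂ = P₁ → 6P₁ + 2P₂ = 374.
Market 2: 7P₂ + 3P₁ = 334.
Eliminating P₂: 7×(1) − 2×(2) gives 36P₁ = 1950, so P₁ = 325/6.
Back-substitute into (2): P₂ = (334 − 3×325/6) / 7 = 24.5.

P₁ = 325/6, P₂ = 24.5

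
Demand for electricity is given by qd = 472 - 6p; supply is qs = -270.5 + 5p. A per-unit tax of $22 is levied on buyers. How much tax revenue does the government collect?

Tax revenue = 154

Pre-tax equilibrium: p* = 67.5, q* = 67.
Tax on buyers shifts demand to qd = 472 − 6(p + 22) = 340 - 6p.
340 - 6p = -270.5 + 5p gives seller price ps = 55.5; buyers pay pb = 55.5 + 22 = 77.5.
New quantity: q = 472 − 6(77.5) = 7.
Revenue = 22 × 7 = 154.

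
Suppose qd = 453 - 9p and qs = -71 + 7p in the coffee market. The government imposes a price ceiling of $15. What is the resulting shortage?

Shortage = 284

Equilibrium price would be p* = 32.75, so the ceiling at 15 binds.
At p = 15: qd = 453 − 9(15) = 318, qs = -71 + 7(15) = 34.
Shortage = 318 − 34 = 284.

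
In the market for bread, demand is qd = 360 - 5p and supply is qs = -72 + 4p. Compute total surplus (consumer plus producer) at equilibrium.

Total surplus = 3240

Equilibrium: 360 - 5p = -72 + 4p gives p* = 48, q* = 120.
Demand choke price: p = 72; supply starts at p = 18.
CS = ½(72 − 48)(120) = 1440; PS = ½(48 − 18)(120) = 1800.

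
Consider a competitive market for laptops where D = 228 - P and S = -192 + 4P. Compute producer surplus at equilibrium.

Producer surplus = 2592

Equilibrium: 228 - P = -192 + 4P gives P* = 84, Q* = 144.
Supply starts at P = 48 (where S = 0).
PS = ½(84 − 48)(144) = 2592.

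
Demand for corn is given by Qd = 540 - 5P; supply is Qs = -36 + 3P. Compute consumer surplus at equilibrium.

Consumer surplus = 3240

Equilibrium: 540 - 5P = -36 + 3P gives P* = 72, Q* = 180.
Demand choke price (Qd = 0): P = 108.
CS = ½(108 − 72)(180) = 3240.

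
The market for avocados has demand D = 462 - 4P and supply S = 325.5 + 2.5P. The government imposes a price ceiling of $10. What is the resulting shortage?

Shortage = 71.5

Equilibrium price would be P* = 21, so the ceiling at 10 binds.
At P = 10: D = 462 − 4(10) = 422, S = 325.5 + 2.5(10) = 350.5.
Shortage = 422 − 350.5 = 71.5.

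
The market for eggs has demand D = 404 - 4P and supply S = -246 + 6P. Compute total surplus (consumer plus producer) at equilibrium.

Total surplus = 4320

Equilibrium: 404 - 4P = -246 + 6P gives P* = 65, Q* = 144.
Demand choke price: P = 101; supply starts at P = 41.
CS = ½(101 − 65)(144) = 2592; PS = ½(65 − 41)(144) = 1728.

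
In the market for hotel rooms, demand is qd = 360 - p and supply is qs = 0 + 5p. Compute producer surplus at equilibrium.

Producer surplus = 9000

Equilibrium: 360 - p = 0 + 5p gives p* = 60, q* = 300.
Supply starts at p = 0 (where qs = 0).
PS = ½(60 − 0)(300) = 9000.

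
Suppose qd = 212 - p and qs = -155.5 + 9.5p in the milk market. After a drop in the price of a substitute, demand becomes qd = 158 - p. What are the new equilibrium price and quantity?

p' = 209/7, q' = 897/7

Original equilibrium: p* = 35, q* = 177.
New equilibrium: 158 - p = -155.5 + 9.5p, so 313.5 = 10.5p and p' = 209/7; q' = 158 − 1(209/7) = 897/7.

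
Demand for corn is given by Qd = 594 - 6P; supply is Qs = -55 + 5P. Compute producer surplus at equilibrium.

Equilibrium: 594 - 6P = -55 + 5P gives P* = 59, Q* = 240.
Supply starts at P = 11 (where Qs = 0).
PS = ½(59 − 11)(240) = 5760.

Producer surplus = 5760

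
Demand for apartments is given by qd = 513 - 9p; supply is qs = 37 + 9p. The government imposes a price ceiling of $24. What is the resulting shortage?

Equilibrium price would be p* = 238/9, so the ceiling at 24 binds.
At p = 24: qd = 513 − 9(24) = 297, qs = 37 + 9(24) = 253.
Shortage = 297 − 253 = 44.

Shortage = 44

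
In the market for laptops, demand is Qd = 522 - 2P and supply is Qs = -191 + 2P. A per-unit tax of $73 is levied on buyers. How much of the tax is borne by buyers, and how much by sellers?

Pre-tax equilibrium: P* = 178.25, Q* = 165.5.
Tax on buyers shifts demand to Qd = 522 − 2(P + 73) = 376 - 2P.
376 - 2P = -191 + 2P gives seller price Ps = 141.75; buyers pay Pb = 141.75 + 73 = 214.75.
New quantity: Q = 522 − 2(214.75) = 92.5.
Buyer burden = 214.75 − 178.25 = 36.5; seller burden = 178.25 − 141.75 = 36.5.

Buyers bear $36.5, sellers bear $36.5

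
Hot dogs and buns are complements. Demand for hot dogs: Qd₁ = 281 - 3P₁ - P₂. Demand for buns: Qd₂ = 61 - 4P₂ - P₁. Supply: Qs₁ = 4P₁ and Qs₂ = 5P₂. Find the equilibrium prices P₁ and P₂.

P₁ = 1234/31, P₂ = 73/31

Market 1: 281 - 3P₁ - P₂ = 4P₁ → 7P₁ + P₂ = 281.
Market 2: 9P₂ + P₁ = 61.
Eliminating P₂: 9×(1) − 1×(2) gives 62P₁ = 2468, so P₁ = 1234/31.
Back-substitute into (2): P₂ = (61 − 1×1234/31) / 9 = 73/31.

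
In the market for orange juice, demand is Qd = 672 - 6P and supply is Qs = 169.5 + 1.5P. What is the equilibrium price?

P* = 67

Set Qd = Qs: 672 - 6P = 169.5 + 1.5P.
502.5 = 7.5P, so P* = 67.
Q* = 672 − 6(67) = 270.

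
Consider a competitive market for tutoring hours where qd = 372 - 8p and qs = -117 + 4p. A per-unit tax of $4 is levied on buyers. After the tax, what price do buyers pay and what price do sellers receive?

Buyers pay 505/12, sellers receive 457/12

Pre-tax equilibrium: p* = 40.75, q* = 46.
Tax on buyers shifts demand to qd = 372 − 8(p + 4) = 340 - 8p.
340 - 8p = -117 + 4p gives seller price ps = 457/12; buyers pay pb = 457/12 + 4 = 505/12.
New quantity: q = 372 − 8(505/12) = 106/3.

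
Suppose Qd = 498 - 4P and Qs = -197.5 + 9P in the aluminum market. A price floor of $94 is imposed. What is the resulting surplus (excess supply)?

Surplus = 526.5

Equilibrium price would be P* = 53.5, so the floor at 94 binds.
At P = 94: Qd = 122, Qs = 648.5.
Surplus = 648.5 − 122 = 526.5.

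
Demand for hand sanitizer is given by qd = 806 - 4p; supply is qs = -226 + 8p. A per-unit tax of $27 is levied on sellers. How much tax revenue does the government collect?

Pre-tax equilibrium: p* = 86, q* = 462.
Tax on sellers shifts supply to qs = -226 + 8(p − 27) = -442 + 8p.
806 - 4p = -442 + 8p gives buyer price pb = 104; sellers receive ps = 104 − 27 = 77.
New quantity: q = 806 − 4(104) = 390.
Revenue = 27 × 390 = 10530.

Tax revenue = 10530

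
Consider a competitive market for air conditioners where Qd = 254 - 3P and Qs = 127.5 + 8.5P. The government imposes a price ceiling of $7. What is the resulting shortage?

Equilibrium price would be P* = 11, so the ceiling at 7 binds.
At P = 7: Qd = 254 − 3(7) = 233, Qs = 127.5 + 8.5(7) = 187.
Shortage = 233 − 187 = 46.

Shortage = 46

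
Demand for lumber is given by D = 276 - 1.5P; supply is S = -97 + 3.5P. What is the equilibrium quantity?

Q* = 164.1

Set D = S: 276 - 1.5P = -97 + 3.5P.
373 = 5P, so P* = 74.6.
Q* = 276 − 1.5(74.6) = 164.1.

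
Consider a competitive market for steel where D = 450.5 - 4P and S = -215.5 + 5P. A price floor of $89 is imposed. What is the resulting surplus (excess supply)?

Equilibrium price would be P* = 74, so the floor at 89 binds.
At P = 89: D = 94.5, S = 229.5.
Surplus = 229.5 − 94.5 = 135.

Surplus = 135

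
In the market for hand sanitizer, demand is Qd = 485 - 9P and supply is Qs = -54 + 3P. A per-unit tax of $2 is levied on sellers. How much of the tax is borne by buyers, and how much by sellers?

Buyers bear $0.5, sellers bear $1.5

Pre-tax equilibrium: P* = 539/12, Q* = 80.75.
Tax on sellers shifts supply to Qs = -54 + 3(P − 2) = -60 + 3P.
485 - 9P = -60 + 3P gives buyer price Pb = 545/12; sellers receive Ps = 545/12 − 2 = 521/12.
New quantity: Q = 485 − 9(545/12) = 76.25.
Buyer burden = 545/12 − 539/12 = 0.5; seller burden = 539/12 − 521/12 = 1.5.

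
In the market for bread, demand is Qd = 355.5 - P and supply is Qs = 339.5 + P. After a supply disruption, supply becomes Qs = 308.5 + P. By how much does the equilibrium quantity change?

ΔQ = -15.5

Original equilibrium: P* = 8, Q* = 347.5.
New equilibrium: 355.5 - P = 308.5 + P, so 47 = 2P and P' = 23.5; Q' = 355.5 − 1(23.5) = 332.
Change in quantity: 332 − 347.5 = -15.5.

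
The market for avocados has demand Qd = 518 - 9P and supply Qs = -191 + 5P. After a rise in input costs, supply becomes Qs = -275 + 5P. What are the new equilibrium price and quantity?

Original equilibrium: P* = 709/14, Q* = 871/14.
New equilibrium: 518 - 9P = -275 + 5P, so 793 = 14P and P' = 793/14; Q' = 518 − 9(793/14) = 115/14.

P' = 793/14, Q' = 115/14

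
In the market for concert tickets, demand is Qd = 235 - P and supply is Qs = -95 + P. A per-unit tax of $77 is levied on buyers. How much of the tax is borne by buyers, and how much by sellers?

Buyers bear $38.5, sellers bear $38.5

Pre-tax equilibrium: P* = 165, Q* = 70.
Tax on buyers shifts demand to Qd = 235 − 1(P + 77) = 158 - P.
158 - P = -95 + P gives seller price Ps = 126.5; buyers pay Pb = 126.5 + 77 = 203.5.
New quantity: Q = 235 − 1(203.5) = 31.5.
Buyer burden = 203.5 − 165 = 38.5; seller burden = 165 − 126.5 = 38.5.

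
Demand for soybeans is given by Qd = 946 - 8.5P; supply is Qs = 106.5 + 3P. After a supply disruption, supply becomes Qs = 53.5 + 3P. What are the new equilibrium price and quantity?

P' = 1785/23, Q' = 13171/46

Original equilibrium: P* = 73, Q* = 325.5.
New equilibrium: 946 - 8.5P = 53.5 + 3P, so 892.5 = 11.5P and P' = 1785/23; Q' = 946 − 8.5(1785/23) = 13171/46.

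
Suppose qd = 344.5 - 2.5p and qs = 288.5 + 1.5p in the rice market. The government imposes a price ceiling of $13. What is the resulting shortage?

Equilibrium price would be p* = 14, so the ceiling at 13 binds.
At p = 13: qd = 344.5 − 2.5(13) = 312, qs = 288.5 + 1.5(13) = 308.
Shortage = 312 − 308 = 4.

Shortage = 4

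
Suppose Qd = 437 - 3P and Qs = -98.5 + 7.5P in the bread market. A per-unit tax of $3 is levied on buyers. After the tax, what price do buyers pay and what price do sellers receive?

Pre-tax equilibrium: P* = 51, Q* = 284.
Tax on buyers shifts demand to Qd = 437 − 3(P + 3) = 428 - 3P.
428 - 3P = -98.5 + 7.5P gives seller price Ps = 351/7; buyers pay Pb = 351/7 + 3 = 372/7.
New quantity: Q = 437 − 3(372/7) = 1943/7.

Buyers pay 372/7, sellers receive 351/7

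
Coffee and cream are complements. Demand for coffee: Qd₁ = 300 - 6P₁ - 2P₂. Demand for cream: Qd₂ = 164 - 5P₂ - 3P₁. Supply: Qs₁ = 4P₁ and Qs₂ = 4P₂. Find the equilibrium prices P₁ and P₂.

P₁ = 593/21, P₂ = 185/21

Market 1: 300 - 6P₁ - 2P₂ = 4P₁ → 10P₁ + 2P₂ = 300.
Market 2: 9P₂ + 3P₁ = 164.
Eliminating P₂: 9×(1) − 2×(2) gives 84P₁ = 2372, so P₁ = 593/21.
Back-substitute into (2): P₂ = (164 − 3×593/21) / 9 = 185/21.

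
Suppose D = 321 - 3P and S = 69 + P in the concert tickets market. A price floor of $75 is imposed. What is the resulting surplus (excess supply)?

Equilibrium price would be P* = 63, so the floor at 75 binds.
At P = 75: D = 96, S = 144.
Surplus = 144 − 96 = 48.

Surplus = 48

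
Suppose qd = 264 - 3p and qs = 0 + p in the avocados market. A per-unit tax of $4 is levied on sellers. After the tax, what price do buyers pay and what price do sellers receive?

Buyers pay $67, sellers receive $63

Pre-tax equilibrium: p* = 66, q* = 66.
Tax on sellers shifts supply to qs = 0 + 1(p − 4) = -4 + p.
264 - 3p = -4 + p gives buyer price pb = 67; sellers receive ps = 67 − 4 = 63.
New quantity: q = 264 − 3(67) = 63.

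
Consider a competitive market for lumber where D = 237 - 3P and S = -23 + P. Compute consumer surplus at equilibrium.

Equilibrium: 237 - 3P = -23 + P gives P* = 65, Q* = 42.
Demand choke price (D = 0): P = 79.
CS = ½(79 − 65)(42) = 294.

Consumer surplus = 294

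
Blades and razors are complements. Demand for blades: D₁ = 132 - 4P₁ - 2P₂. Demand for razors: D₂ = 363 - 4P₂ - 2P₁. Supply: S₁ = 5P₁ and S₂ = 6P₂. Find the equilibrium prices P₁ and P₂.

Market 1: 132 - 4P₁ - 2P₂ = 5P₁ → 9P₁ + 2P₂ = 132.
Market 2: 10P₂ + 2P₁ = 363.
Eliminating P₂: 10×(1) − 2×(2) gives 86P₁ = 594, so P₁ = 297/43.
Back-substitute into (2): P₂ = (363 − 2×297/43) / 10 = 3003/86.

P₁ = 297/43, P₂ = 3003/86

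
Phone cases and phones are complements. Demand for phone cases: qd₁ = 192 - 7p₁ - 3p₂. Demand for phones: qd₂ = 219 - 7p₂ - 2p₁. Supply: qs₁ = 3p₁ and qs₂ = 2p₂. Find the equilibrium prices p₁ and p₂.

p₁ = 12.75, p₂ = 21.5

Market 1: 192 - 7p₁ - 3p₂ = 3p₁ → 10p₁ + 3p₂ = 192.
Market 2: 9p₂ + 2p₁ = 219.
Eliminating p₂: 9×(1) − 3×(2) gives 84p₁ = 1071, so p₁ = 12.75.
Back-substitute into (2): p₂ = (219 − 2×12.75) / 9 = 21.5.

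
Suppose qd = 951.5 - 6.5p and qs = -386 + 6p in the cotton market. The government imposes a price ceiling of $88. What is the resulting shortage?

Shortage = 237.5

Equilibrium price would be p* = 107, so the ceiling at 88 binds.
At p = 88: qd = 951.5 − 6.5(88) = 379.5, qs = -386 + 6(88) = 142.
Shortage = 379.5 − 142 = 237.5.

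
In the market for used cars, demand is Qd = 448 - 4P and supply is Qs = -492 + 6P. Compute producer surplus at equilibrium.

Producer surplus = 432

Equilibrium: 448 - 4P = -492 + 6P gives P* = 94, Q* = 72.
Supply starts at P = 82 (where Qs = 0).
PS = ½(94 − 82)(72) = 432.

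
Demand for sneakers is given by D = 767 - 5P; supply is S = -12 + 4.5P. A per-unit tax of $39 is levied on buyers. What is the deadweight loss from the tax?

Deadweight loss = 68445/38

Pre-tax equilibrium: P* = 82, Q* = 357.
Tax on buyers shifts demand to D = 767 − 5(P + 39) = 572 - 5P.
572 - 5P = -12 + 4.5P gives seller price Ps = 1168/19; buyers pay Pb = 1168/19 + 39 = 1909/19.
New quantity: Q = 767 − 5(1909/19) = 5028/19.
DWL = ½ × 39 × (357 − 5028/19) = 68445/38.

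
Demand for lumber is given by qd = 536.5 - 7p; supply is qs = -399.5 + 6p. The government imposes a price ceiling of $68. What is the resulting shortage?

Shortage = 52

Equilibrium price would be p* = 72, so the ceiling at 68 binds.
At p = 68: qd = 536.5 − 7(68) = 60.5, qs = -399.5 + 6(68) = 8.5.
Shortage = 60.5 − 8.5 = 52.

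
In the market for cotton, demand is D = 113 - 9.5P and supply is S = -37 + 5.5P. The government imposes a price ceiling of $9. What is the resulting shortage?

Shortage = 15

Equilibrium price would be P* = 10, so the ceiling at 9 binds.
At P = 9: D = 113 − 9.5(9) = 27.5, S = -37 + 5.5(9) = 12.5.
Shortage = 27.5 − 12.5 = 15.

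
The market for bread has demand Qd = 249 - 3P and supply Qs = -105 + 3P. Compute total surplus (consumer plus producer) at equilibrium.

Total surplus = 1728

Equilibrium: 249 - 3P = -105 + 3P gives P* = 59, Q* = 72.
Demand choke price: P = 83; supply starts at P = 35.
CS = ½(83 − 59)(72) = 864; PS = ½(59 − 35)(72) = 864.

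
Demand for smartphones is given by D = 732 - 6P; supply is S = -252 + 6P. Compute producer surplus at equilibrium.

Producer surplus = 4800

Equilibrium: 732 - 6P = -252 + 6P gives P* = 82, Q* = 240.
Supply starts at P = 42 (where S = 0).
PS = ½(82 − 42)(240) = 4800.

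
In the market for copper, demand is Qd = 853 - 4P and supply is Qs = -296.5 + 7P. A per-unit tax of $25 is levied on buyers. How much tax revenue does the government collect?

Pre-tax equilibrium: P* = 104.5, Q* = 435.
Tax on buyers shifts demand to Qd = 853 − 4(P + 25) = 753 - 4P.
753 - 4P = -296.5 + 7P gives seller price Ps = 2099/22; buyers pay Pb = 2099/22 + 25 = 2649/22.
New quantity: Q = 853 − 4(2649/22) = 4085/11.
Revenue = 25 × 4085/11 = 102125/11.

Tax revenue = 102125/11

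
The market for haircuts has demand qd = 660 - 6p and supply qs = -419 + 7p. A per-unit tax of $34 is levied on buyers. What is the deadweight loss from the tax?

Deadweight loss = 24276/13

Pre-tax equilibrium: p* = 83, q* = 162.
Tax on buyers shifts demand to qd = 660 − 6(p + 34) = 456 - 6p.
456 - 6p = -419 + 7p gives seller price ps = 875/13; buyers pay pb = 875/13 + 34 = 1317/13.
New quantity: q = 660 − 6(1317/13) = 678/13.
DWL = ½ × 34 × (162 − 678/13) = 24276/13.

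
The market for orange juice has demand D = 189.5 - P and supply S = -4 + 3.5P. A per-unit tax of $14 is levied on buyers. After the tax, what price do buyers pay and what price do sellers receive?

Pre-tax equilibrium: P* = 43, Q* = 146.5.
Tax on buyers shifts demand to D = 189.5 − 1(P + 14) = 175.5 - P.
175.5 - P = -4 + 3.5P gives seller price Ps = 359/9; buyers pay Pb = 359/9 + 14 = 485/9.
New quantity: Q = 189.5 − 1(485/9) = 2441/18.

Buyers pay 485/9, sellers receive 359/9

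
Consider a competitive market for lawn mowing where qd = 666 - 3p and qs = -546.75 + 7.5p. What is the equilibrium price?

p* = 115.5

Set qd = qs: 666 - 3p = -546.75 + 7.5p.
1212.75 = 10.5p, so p* = 115.5.
q* = 666 − 3(115.5) = 319.5.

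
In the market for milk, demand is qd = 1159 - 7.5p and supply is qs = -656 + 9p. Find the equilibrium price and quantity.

p* = 110, q* = 334

Set qd = qs: 1159 - 7.5p = -656 + 9p.
1815 = 16.5p, so p* = 110.
q* = 1159 − 7.5(110) = 334.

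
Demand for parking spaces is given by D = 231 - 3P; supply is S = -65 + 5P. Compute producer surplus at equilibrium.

Producer surplus = 1440

Equilibrium: 231 - 3P = -65 + 5P gives P* = 37, Q* = 120.
Supply starts at P = 13 (where S = 0).
PS = ½(37 − 13)(120) = 1440.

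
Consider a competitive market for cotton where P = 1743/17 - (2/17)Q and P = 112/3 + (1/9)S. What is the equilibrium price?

P* = 69

Set the two price expressions equal: 1743/17 - (2/17)Q = 112/3 + (1/9)Q.
3325/51 = (35/153)Q, so Q* = 285.
P* = 1743/17 − (2/17)(285) = 69.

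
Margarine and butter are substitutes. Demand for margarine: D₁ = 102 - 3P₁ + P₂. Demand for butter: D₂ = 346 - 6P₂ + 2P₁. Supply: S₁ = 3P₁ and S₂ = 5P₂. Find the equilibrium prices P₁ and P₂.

Market 1: 102 - 3P₁ + P₂ = 3P₁ → 6P₁ - P₂ = 102.
Market 2: 11P₂ - 2P₁ = 346.
Eliminating P₂: 11×(1) + 1×(2) gives 64P₁ = 1468, so P₁ = 22.9375.
Back-substitute into (2): P₂ = (346 + 2×22.9375) / 11 = 35.625.

P₁ = 22.9375, P₂ = 35.625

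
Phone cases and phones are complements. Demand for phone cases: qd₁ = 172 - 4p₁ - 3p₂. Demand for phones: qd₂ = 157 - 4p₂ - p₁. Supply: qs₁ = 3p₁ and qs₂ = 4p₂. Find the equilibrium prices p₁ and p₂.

p₁ = 905/53, p₂ = 927/53

Market 1: 172 - 4p₁ - 3p₂ = 3p₁ → 7p₁ + 3p₂ = 172.
Market 2: 8p₂ + p₁ = 157.
Eliminating p₂: 8×(1) − 3×(2) gives 53p₁ = 905, so p₁ = 905/53.
Back-substitute into (2): p₂ = (157 − 1×905/53) / 8 = 927/53.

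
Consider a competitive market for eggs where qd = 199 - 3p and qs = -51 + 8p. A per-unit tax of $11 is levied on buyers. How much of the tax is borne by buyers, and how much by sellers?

Pre-tax equilibrium: p* = 250/11, q* = 1439/11.
Tax on buyers shifts demand to qd = 199 − 3(p + 11) = 166 - 3p.
166 - 3p = -51 + 8p gives seller price ps = 217/11; buyers pay pb = 217/11 + 11 = 338/11.
New quantity: q = 199 − 3(338/11) = 1175/11.
Buyer burden = 338/11 − 250/11 = 8; seller burden = 250/11 − 217/11 = 3.

Buyers bear $8, sellers bear $3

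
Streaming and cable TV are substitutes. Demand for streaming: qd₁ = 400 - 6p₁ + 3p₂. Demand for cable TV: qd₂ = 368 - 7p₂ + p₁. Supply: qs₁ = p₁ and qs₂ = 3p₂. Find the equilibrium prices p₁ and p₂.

p₁ = 5104/67, p₂ = 2976/67

Market 1: 400 - 6p₁ + 3p₂ = p₁ → 7p₁ - 3p₂ = 400.
Market 2: 10p₂ - p₁ = 368.
Eliminating p₂: 10×(1) + 3×(2) gives 67p₁ = 5104, so p₁ = 5104/67.
Back-substitute into (2): p₂ = (368 + 1×5104/67) / 10 = 2976/67.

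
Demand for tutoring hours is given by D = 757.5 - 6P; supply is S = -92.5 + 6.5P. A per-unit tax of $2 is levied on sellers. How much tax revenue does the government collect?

Tax revenue = 686.52

Pre-tax equilibrium: P* = 68, Q* = 349.5.
Tax on sellers shifts supply to S = -92.5 + 6.5(P − 2) = -105.5 + 6.5P.
757.5 - 6P = -105.5 + 6.5P gives buyer price Pb = 69.04; sellers receive Ps = 69.04 − 2 = 67.04.
New quantity: Q = 757.5 − 6(69.04) = 343.26.
Revenue = 2 × 343.26 = 686.52.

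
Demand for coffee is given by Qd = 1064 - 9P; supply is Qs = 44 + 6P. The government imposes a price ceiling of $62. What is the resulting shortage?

Shortage = 90

Equilibrium price would be P* = 68, so the ceiling at 62 binds.
At P = 62: Qd = 1064 − 9(62) = 506, Qs = 44 + 6(62) = 416.
Shortage = 506 − 416 = 90.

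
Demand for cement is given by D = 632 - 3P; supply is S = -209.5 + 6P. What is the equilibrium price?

Set D = S: 632 - 3P = -209.5 + 6P.
841.5 = 9P, so P* = 93.5.
Q* = 632 − 3(93.5) = 351.5.

P* = 93.5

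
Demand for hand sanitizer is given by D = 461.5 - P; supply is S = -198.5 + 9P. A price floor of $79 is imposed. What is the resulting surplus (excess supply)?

Surplus = 130

Equilibrium price would be P* = 66, so the floor at 79 binds.
At P = 79: D = 382.5, S = 512.5.
Surplus = 512.5 − 382.5 = 130.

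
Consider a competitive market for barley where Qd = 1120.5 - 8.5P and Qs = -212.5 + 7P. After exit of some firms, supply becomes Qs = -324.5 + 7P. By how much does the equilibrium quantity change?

Original equilibrium: P* = 86, Q* = 389.5.
New equilibrium: 1120.5 - 8.5P = -324.5 + 7P, so 1445 = 15.5P and P' = 2890/31; Q' = 1120.5 − 8.5(2890/31) = 20341/62.
Change in quantity: 20341/62 − 389.5 = -1904/31.

ΔQ = -1904/31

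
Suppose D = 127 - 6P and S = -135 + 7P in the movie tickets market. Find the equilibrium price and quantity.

P* = 262/13, Q* = 79/13

Set D = S: 127 - 6P = -135 + 7P.
262 = 13P, so P* = 262/13.
Q* = 127 − 6(262/13) = 79/13.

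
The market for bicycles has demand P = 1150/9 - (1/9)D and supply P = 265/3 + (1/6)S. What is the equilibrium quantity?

Q* = 142

Set the two price expressions equal: 1150/9 - (1/9)Q = 265/3 + (1/6)Q.
355/9 = (5/18)Q, so Q* = 142.
P* = 1150/9 − (1/9)(142) = 112.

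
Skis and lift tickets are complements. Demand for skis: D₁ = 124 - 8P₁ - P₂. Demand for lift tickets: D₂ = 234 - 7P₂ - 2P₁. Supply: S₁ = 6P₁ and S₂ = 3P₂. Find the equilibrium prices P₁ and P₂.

Market 1: 124 - 8P₁ - P₂ = 6P₁ → 14P₁ + P₂ = 124.
Market 2: 10P₂ + 2P₁ = 234.
Eliminating P₂: 10×(1) − 1×(2) gives 138P₁ = 1006, so P₁ = 503/69.
Back-substitute into (2): P₂ = (234 − 2×503/69) / 10 = 1514/69.

P₁ = 503/69, P₂ = 1514/69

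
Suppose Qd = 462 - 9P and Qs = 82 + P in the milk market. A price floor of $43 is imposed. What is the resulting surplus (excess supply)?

Surplus = 50

Equilibrium price would be P* = 38, so the floor at 43 binds.
At P = 43: Qd = 75, Qs = 125.
Surplus = 125 − 75 = 50.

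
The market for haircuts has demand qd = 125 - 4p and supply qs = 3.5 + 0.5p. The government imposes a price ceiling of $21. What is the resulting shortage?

Equilibrium price would be p* = 27, so the ceiling at 21 binds.
At p = 21: qd = 125 − 4(21) = 41, qs = 3.5 + 0.5(21) = 14.
Shortage = 41 − 14 = 27.

Shortage = 27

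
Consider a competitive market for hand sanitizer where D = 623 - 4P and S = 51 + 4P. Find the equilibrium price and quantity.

P* = 71.5, Q* = 337

Set D = S: 623 - 4P = 51 + 4P.
572 = 8P, so P* = 71.5.
Q* = 623 − 4(71.5) = 337.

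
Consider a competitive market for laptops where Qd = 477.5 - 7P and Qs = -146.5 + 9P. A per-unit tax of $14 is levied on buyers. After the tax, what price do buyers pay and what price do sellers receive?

Buyers pay $46.875, sellers receive $32.875

Pre-tax equilibrium: P* = 39, Q* = 204.5.
Tax on buyers shifts demand to Qd = 477.5 − 7(P + 14) = 379.5 - 7P.
379.5 - 7P = -146.5 + 9P gives seller price Ps = 32.875; buyers pay Pb = 32.875 + 14 = 46.875.
New quantity: Q = 477.5 − 7(46.875) = 149.375.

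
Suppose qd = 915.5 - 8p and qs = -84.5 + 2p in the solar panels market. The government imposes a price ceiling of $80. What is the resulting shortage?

Equilibrium price would be p* = 100, so the ceiling at 80 binds.
At p = 80: qd = 915.5 − 8(80) = 275.5, qs = -84.5 + 2(80) = 75.5.
Shortage = 275.5 − 75.5 = 200.

Shortage = 200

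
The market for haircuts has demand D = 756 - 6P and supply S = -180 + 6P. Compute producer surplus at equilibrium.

Producer surplus = 6912

Equilibrium: 756 - 6P = -180 + 6P gives P* = 78, Q* = 288.
Supply starts at P = 30 (where S = 0).
PS = ½(78 − 30)(288) = 6912.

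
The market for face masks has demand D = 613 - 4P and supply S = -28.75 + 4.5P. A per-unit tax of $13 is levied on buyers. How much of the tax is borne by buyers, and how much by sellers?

Buyers bear 117/17, sellers bear 104/17

Pre-tax equilibrium: P* = 75.5, Q* = 311.
Tax on buyers shifts demand to D = 613 − 4(P + 13) = 561 - 4P.
561 - 4P = -28.75 + 4.5P gives seller price Ps = 2359/34; buyers pay Pb = 2359/34 + 13 = 2801/34.
New quantity: Q = 613 − 4(2801/34) = 4819/17.
Buyer burden = 2801/34 − 75.5 = 117/17; seller burden = 75.5 − 2359/34 = 104/17.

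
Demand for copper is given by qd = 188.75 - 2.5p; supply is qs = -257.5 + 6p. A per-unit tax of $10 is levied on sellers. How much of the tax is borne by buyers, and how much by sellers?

Pre-tax equilibrium: p* = 52.5, q* = 57.5.
Tax on sellers shifts supply to qs = -257.5 + 6(p − 10) = -317.5 + 6p.
188.75 - 2.5p = -317.5 + 6p gives buyer price pb = 2025/34; sellers receive ps = 2025/34 − 10 = 1685/34.
New quantity: q = 188.75 − 2.5(2025/34) = 1355/34.
Buyer burden = 2025/34 − 52.5 = 120/17; seller burden = 52.5 − 1685/34 = 50/17.

Buyers bear 120/17, sellers bear 50/17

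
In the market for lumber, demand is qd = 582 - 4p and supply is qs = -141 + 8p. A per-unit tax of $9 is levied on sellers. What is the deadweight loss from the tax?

Pre-tax equilibrium: p* = 60.25, q* = 341.
Tax on sellers shifts supply to qs = -141 + 8(p − 9) = -213 + 8p.
582 - 4p = -213 + 8p gives buyer price pb = 66.25; sellers receive ps = 66.25 − 9 = 57.25.
New quantity: q = 582 − 4(66.25) = 317.
DWL = ½ × 9 × (341 − 317) = 108.

Deadweight loss = 108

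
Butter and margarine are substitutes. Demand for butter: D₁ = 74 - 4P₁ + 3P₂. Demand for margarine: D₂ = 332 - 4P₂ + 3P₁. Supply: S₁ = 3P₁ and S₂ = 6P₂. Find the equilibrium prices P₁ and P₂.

P₁ = 1736/61, P₂ = 2546/61

Market 1: 74 - 4P₁ + 3P₂ = 3P₁ → 7P₁ - 3P₂ = 74.
Market 2: 10P₂ - 3P₁ = 332.
Eliminating P₂: 10×(1) + 3×(2) gives 61P₁ = 1736, so P₁ = 1736/61.
Back-substitute into (2): P₂ = (332 + 3×1736/61) / 10 = 2546/61.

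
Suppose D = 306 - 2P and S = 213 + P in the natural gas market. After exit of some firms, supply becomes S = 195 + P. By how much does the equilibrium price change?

Original equilibrium: P* = 31, Q* = 244.
New equilibrium: 306 - 2P = 195 + P, so 111 = 3P and P' = 37; Q' = 306 − 2(37) = 232.
Change in price: 37 − 31 = 6.

ΔP = 6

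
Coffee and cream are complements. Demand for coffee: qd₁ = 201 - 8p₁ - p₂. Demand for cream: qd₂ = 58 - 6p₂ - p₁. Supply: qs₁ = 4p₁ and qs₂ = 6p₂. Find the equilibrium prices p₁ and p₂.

p₁ = 214/13, p₂ = 45/13

Market 1: 201 - 8p₁ - p₂ = 4p₁ → 12p₁ + p₂ = 201.
Market 2: 12p₂ + p₁ = 58.
Eliminating p₂: 12×(1) − 1×(2) gives 143p₁ = 2354, so p₁ = 214/13.
Back-substitute into (2): p₂ = (58 − 1×214/13) / 12 = 45/13.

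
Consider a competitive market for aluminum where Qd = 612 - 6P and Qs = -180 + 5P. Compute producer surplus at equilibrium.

Producer surplus = 3240

Equilibrium: 612 - 6P = -180 + 5P gives P* = 72, Q* = 180.
Supply starts at P = 36 (where Qs = 0).
PS = ½(72 − 36)(180) = 3240.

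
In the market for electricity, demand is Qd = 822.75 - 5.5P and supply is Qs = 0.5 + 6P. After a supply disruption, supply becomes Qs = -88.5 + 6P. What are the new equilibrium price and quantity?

Original equilibrium: P* = 71.5, Q* = 429.5.
New equilibrium: 822.75 - 5.5P = -88.5 + 6P, so 911.25 = 11.5P and P' = 3645/46; Q' = 822.75 − 5.5(3645/46) = 17799/46.

P' = 3645/46, Q' = 17799/46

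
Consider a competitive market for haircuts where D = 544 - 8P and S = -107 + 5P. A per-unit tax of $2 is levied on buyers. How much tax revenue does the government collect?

Tax revenue = 3568/13

Pre-tax equilibrium: P* = 651/13, Q* = 1864/13.
Tax on buyers shifts demand to D = 544 − 8(P + 2) = 528 - 8P.
528 - 8P = -107 + 5P gives seller price Ps = 635/13; buyers pay Pb = 635/13 + 2 = 661/13.
New quantity: Q = 544 − 8(661/13) = 1784/13.
Revenue = 2 × 1784/13 = 3568/13.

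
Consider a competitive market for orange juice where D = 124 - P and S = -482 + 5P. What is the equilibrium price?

Set D = S: 124 - P = -482 + 5P.
606 = 6P, so P* = 101.
Q* = 124 − 1(101) = 23.

P* = 101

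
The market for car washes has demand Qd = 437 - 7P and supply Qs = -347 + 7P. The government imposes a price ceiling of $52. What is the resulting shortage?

Shortage = 56

Equilibrium price would be P* = 56, so the ceiling at 52 binds.
At P = 52: Qd = 437 − 7(52) = 73, Qs = -347 + 7(52) = 17.
Shortage = 73 − 17 = 56.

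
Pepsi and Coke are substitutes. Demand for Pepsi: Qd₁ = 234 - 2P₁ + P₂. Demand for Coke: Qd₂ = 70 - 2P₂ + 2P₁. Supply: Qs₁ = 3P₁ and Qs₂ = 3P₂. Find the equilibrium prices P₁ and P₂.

Market 1: 234 - 2P₁ + P₂ = 3P₁ → 5P₁ - P₂ = 234.
Market 2: 5P₂ - 2P₁ = 70.
Eliminating P₂: 5×(1) + 1×(2) gives 23P₁ = 1240, so P₁ = 1240/23.
Back-substitute into (2): P₂ = (70 + 2×1240/23) / 5 = 818/23.

P₁ = 1240/23, P₂ = 818/23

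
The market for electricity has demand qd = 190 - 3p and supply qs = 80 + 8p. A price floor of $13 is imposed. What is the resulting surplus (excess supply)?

Surplus = 33

Equilibrium price would be p* = 10, so the floor at 13 binds.
At p = 13: qd = 151, qs = 184.
Surplus = 184 − 151 = 33.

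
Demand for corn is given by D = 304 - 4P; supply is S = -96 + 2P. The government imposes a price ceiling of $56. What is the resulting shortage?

Equilibrium price would be P* = 200/3, so the ceiling at 56 binds.
At P = 56: D = 304 − 4(56) = 80, S = -96 + 2(56) = 16.
Shortage = 80 − 16 = 64.

Shortage = 64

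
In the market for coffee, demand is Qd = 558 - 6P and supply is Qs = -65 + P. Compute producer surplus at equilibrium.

Producer surplus = 288

Equilibrium: 558 - 6P = -65 + P gives P* = 89, Q* = 24.
Supply starts at P = 65 (where Qs = 0).
PS = ½(89 − 65)(24) = 288.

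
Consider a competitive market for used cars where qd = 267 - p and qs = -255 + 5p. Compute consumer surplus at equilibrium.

Equilibrium: 267 - p = -255 + 5p gives p* = 87, q* = 180.
Demand choke price (qd = 0): p = 267.
CS = ½(267 − 87)(180) = 16200.

Consumer surplus = 16200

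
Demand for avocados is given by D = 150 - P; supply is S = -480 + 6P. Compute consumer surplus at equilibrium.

Consumer surplus = 1800

Equilibrium: 150 - P = -480 + 6P gives P* = 90, Q* = 60.
Demand choke price (D = 0): P = 150.
CS = ½(150 − 90)(60) = 1800.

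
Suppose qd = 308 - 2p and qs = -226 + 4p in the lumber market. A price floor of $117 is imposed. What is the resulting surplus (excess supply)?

Surplus = 168

Equilibrium price would be p* = 89, so the floor at 117 binds.
At p = 117: qd = 74, qs = 242.
Surplus = 242 − 74 = 168.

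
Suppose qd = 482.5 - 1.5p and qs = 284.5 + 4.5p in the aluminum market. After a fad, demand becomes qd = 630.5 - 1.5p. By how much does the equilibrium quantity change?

Original equilibrium: p* = 33, q* = 433.
New equilibrium: 630.5 - 1.5p = 284.5 + 4.5p, so 346 = 6p and p' = 173/3; q' = 630.5 − 1.5(173/3) = 544.
Change in quantity: 544 − 433 = 111.

Δq = 111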